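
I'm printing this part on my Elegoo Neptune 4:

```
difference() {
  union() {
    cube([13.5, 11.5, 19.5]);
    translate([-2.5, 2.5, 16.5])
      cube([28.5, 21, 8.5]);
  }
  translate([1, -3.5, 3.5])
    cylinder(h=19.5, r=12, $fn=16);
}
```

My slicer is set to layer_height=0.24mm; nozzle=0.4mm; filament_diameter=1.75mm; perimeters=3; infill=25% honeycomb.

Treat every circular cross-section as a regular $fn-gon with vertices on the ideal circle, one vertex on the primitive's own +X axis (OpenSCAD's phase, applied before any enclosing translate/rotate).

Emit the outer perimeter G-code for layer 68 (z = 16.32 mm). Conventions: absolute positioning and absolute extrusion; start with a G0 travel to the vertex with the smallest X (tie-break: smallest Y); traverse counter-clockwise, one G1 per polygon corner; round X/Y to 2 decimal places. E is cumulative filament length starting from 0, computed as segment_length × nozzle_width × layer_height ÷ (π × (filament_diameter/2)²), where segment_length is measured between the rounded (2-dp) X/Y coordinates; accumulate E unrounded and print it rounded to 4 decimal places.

G0 X0.00 Y8.30 Z16.32
G1 X1.00 Y8.50 E0.0407
G1 X5.59 Y7.59 E0.2275
G1 X9.49 Y4.99 E0.4145
G1 X12.09 Y1.09 E0.6016
G1 X12.30 Y0.00 E0.6459
G1 X13.50 Y0.00 E0.6938
G1 X13.50 Y11.50 E1.1528
G1 X0.00 Y11.50 E1.6916
G1 X0.00 Y8.30 E1.8193

At z = 16.32 mm: the cube (footprint 13.5×11.5) is included at this height; the cube at (-2.5, 2.5) is absent (z outside [16.5, 25]); Taking the union: only the 13.5×11.5 cube is present, so the union is just that shape — 1 connected region; the r=12 cylinder at (1, -3.5) contributes a regular 16-gon of circumradius 12; Taking the first minus the rest: starting from that combined region, the r=12 cylinder at (1, -3.5) partially overlaps it — only the 77.83 mm² overlap (of its 440.85 mm²) is removed, clipping the outline — 1 connected region. The outline is a single polygon with 9 vertices. Extrusion per mm of travel: 0.4 × 0.24 / (π × 0.875²) = 0.039912. Accumulating E over each segment gives final E = 1.8193.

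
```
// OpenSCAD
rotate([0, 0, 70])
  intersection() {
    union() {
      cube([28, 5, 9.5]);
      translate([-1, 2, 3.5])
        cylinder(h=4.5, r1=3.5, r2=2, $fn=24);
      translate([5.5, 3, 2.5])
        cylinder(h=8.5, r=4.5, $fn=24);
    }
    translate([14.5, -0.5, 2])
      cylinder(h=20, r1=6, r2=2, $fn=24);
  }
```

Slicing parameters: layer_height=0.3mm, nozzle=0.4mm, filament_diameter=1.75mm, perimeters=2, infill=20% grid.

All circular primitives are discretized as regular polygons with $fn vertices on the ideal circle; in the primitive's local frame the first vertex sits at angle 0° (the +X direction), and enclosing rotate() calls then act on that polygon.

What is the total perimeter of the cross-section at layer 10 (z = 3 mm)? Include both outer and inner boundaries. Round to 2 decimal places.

28.71 mm

At z = 3 mm: the cube (footprint 28×5) is included at this height (perimeter 66.00 mm); the cone at (-1, 2) is absent (z outside [3.5, 8]); the r=4.5 cylinder at (5.5, 3) contributes a regular 24-gon of circumradius 4.5 (perimeter = 2·24·4.500·sin(180°/24) = 28.19 mm); Combining (union): the regions partially overlap (shared area 41.94 mm²), so the edge portions inside another operand are dropped and the merged outline is re-measured after clipping — boundary = 68.80 mm; the cone at (14.5, -0.5) contributes a regular 24-gon of circumradius 5.800 (interpolated between r1=6 and r2=2 at t=0.050) (perimeter = 2·24·5.800·sin(180°/24) = 36.34 mm); Keeping only the common overlap: the cone at (14.5, -0.5) partially overlaps the result so far; clipping to the common part keeps 45.85 mm² — boundary = 28.71 mm; (rotated 70° about Z; rotation is an isometry so areas/perimeters/island counts are preserved). Overall, the cross-section is a single solid region. Total boundary length (outer) = 28.71 mm.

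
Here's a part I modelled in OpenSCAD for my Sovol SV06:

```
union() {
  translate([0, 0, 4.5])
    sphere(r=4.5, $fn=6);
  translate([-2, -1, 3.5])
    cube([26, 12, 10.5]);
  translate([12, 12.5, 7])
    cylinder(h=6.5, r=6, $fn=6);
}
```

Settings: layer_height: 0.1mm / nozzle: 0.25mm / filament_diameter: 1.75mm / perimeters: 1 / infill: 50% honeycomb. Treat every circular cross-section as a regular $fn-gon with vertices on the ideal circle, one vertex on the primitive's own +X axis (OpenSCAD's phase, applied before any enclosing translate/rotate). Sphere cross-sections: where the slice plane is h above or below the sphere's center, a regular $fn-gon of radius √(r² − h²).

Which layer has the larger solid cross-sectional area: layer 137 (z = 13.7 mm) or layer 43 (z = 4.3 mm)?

Layer 137 (z = 13.7): the sphere is absent (|z−center|=9.200 > r=4.5); the 26×12 cube at (-2, -1) contributes its full rectangle (area 312.00 mm²); the cylinder at (12, 12.5) does not reach this height (z outside [7, 13.5]); Combining (union): only the 26×12 cube at (-2, -1) is present, so the union is just that shape — area = 312.00 mm². So its area = 312.00 mm². Layer 43 (z = 4.3): the r=4.5 sphere slices to a regular 6-gon of circumradius 4.496 (√(r²−h²) with h=0.2 from center) (area = (6/2)·4.496²·sin(360°/6) = 52.51 mm²); the cube at (-2, -1) is present — its section is the full 26×12 rectangle (area 312.00 mm²); the cylinder at (12, 12.5) is not intersected at this z (z outside [7, 13.5]); Taking the union: the regions partially overlap — summed areas 364.51 mm² minus the doubly-counted overlap 27.12 mm² gives 337.39 mm² — area = 337.39 mm². So its area = 337.39 mm². Layer 43 is larger (337.39 vs 312.00 mm²).

layer 43 (z = 4.3 mm)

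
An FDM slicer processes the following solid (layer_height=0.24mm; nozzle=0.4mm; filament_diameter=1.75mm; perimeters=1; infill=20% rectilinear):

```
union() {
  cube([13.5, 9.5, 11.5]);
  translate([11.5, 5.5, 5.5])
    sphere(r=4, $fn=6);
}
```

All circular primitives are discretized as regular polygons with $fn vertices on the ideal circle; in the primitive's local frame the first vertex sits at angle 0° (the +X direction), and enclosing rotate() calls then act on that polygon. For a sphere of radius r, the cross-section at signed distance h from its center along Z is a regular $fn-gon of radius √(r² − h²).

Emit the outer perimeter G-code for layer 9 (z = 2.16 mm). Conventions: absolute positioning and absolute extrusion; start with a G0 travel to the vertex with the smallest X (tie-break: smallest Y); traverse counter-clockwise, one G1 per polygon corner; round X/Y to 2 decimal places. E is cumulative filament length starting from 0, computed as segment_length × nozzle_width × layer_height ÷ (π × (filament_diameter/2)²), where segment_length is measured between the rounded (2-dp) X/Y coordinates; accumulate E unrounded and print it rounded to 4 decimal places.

At z = 2.16 mm: the cube is present — its section is the full 13.5×9.5 rectangle; the sphere at (11.5, 5.5): section is a regular 6-gon, circumradius = √(r²−h²) = √(4²−3.34²) = 2.201; Combining (union): the regions partially overlap (shared area 12.52 mm²), so overlapping operands fuse into one piece — 1 connected region. The outline is a single polygon with 7 vertices. Extrusion per mm of travel: 0.4 × 0.24 / (π × 0.875²) = 0.039912. Accumulating E over each segment gives final E = 1.8402.

G0 X0.00 Y0.00 Z2.16
G1 X13.50 Y0.00 E0.5388
G1 X13.50 Y5.15 E0.7444
G1 X13.70 Y5.50 E0.7605
G1 X13.50 Y5.85 E0.7765
G1 X13.50 Y9.50 E0.9222
G1 X0.00 Y9.50 E1.4610
G1 X0.00 Y0.00 E1.8402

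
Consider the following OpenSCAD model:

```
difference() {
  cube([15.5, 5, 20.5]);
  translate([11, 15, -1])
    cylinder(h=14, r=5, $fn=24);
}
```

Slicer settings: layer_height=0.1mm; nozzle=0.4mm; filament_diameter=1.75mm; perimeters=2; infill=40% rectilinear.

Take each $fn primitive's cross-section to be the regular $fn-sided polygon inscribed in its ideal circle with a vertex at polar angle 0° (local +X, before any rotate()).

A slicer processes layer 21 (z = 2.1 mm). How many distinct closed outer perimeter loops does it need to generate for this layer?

1

At z = 2.1 mm: the cube (footprint 15.5×5) is included at this height; the r=5 cylinder at (11, 15) gives a regular 24-gon of circumradius 5 (constant along its height); After the difference (first − rest): starting from the 15.5×5 cube, the r=5 cylinder at (11, 15) misses the remaining region (no effect) — 1 connected region. The result has 1 disconnected region.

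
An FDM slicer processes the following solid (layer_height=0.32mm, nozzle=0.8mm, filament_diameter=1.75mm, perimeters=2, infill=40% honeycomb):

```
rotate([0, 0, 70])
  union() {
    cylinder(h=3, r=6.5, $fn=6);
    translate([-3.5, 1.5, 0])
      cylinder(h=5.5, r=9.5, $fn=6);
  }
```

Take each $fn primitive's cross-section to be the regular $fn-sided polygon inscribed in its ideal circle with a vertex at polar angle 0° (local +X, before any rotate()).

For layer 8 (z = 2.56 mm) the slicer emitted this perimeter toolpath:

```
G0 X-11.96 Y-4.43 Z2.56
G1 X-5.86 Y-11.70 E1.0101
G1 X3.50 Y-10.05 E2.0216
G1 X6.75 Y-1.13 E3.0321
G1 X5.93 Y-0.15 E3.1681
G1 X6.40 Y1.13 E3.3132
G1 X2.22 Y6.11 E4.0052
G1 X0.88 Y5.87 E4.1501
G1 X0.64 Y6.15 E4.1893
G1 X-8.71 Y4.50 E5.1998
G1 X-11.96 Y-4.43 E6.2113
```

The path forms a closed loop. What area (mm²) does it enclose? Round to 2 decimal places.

242.90 mm²

Apply the shoelace formula to the sequence of (X, Y) vertices; enclosed area = 242.90 mm².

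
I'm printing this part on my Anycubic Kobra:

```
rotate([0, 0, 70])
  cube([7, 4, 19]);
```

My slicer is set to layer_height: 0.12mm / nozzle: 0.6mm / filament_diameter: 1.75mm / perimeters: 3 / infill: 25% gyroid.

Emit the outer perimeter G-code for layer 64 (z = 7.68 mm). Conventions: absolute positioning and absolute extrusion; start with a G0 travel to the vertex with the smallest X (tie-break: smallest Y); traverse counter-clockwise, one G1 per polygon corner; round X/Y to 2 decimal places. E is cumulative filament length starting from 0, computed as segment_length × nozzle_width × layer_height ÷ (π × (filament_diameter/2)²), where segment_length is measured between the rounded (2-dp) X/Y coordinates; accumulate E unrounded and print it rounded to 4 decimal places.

G0 X-3.76 Y1.37 Z7.68
G1 X0.00 Y0.00 E0.1198
G1 X2.39 Y6.58 E0.3293
G1 X-1.36 Y7.95 E0.4489
G1 X-3.76 Y1.37 E0.6585

At z = 7.68 mm: the cube is present — its section is the full 7×4 rectangle; (rotated 70° about Z; rotation is an isometry so areas/perimeters/island counts are preserved). The outline is a single polygon with 4 vertices. Extrusion per mm of travel: 0.6 × 0.12 / (π × 0.875²) = 0.029934. Accumulating E over each segment gives final E = 0.6585.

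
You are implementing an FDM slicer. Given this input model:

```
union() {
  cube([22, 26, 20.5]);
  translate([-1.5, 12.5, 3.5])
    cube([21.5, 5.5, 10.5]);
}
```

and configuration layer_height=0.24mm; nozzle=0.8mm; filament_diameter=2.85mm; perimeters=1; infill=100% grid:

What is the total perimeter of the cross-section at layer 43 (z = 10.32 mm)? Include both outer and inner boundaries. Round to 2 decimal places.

At z = 10.32 mm: the 22×26 cube contributes its full rectangle (perimeter 96.00 mm); the cube at (-1.5, 12.5) is present — its section is the full 21.5×5.5 rectangle (perimeter 54.00 mm); Combining (union): the regions partially overlap (shared area 110.00 mm²), so the edge portions inside another operand are dropped and the merged outline is re-measured after clipping — boundary = 99.00 mm. Overall, the cross-section is a single solid region. Total boundary length (outer) = 99.00 mm.

99.00 mm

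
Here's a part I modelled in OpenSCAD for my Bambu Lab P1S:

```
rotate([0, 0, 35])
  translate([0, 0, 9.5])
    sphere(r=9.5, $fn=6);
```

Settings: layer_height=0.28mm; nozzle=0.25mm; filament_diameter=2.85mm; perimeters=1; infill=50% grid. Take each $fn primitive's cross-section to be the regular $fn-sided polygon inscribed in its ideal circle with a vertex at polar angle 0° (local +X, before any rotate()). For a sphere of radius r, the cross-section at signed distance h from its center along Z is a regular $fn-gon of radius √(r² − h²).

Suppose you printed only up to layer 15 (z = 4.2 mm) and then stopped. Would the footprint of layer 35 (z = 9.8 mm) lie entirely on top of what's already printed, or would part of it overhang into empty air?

Compare the two slices. At z = 4.2: the r=9.5 sphere contributes a regular 6-gon of circumradius √(9.5²−5.3²) = 7.884 (area = (6/2)·7.884²·sin(360°/6) = 161.50 mm²); (rotated 35° about Z; rotation is an isometry so areas/perimeters/island counts are preserved). At z = 9.8: the sphere: section is a regular 6-gon, circumradius = √(r²−h²) = √(9.5²−0.3²) = 9.495 (area = (6/2)·9.495²·sin(360°/6) = 234.24 mm²); (whole slice rotated 35° about Z — lengths, areas and connectivity unchanged). Checking containment: at z = 9.8 the cross-section extends beyond the z = 4.2 cross-section by about 72.75 mm².

part overhangs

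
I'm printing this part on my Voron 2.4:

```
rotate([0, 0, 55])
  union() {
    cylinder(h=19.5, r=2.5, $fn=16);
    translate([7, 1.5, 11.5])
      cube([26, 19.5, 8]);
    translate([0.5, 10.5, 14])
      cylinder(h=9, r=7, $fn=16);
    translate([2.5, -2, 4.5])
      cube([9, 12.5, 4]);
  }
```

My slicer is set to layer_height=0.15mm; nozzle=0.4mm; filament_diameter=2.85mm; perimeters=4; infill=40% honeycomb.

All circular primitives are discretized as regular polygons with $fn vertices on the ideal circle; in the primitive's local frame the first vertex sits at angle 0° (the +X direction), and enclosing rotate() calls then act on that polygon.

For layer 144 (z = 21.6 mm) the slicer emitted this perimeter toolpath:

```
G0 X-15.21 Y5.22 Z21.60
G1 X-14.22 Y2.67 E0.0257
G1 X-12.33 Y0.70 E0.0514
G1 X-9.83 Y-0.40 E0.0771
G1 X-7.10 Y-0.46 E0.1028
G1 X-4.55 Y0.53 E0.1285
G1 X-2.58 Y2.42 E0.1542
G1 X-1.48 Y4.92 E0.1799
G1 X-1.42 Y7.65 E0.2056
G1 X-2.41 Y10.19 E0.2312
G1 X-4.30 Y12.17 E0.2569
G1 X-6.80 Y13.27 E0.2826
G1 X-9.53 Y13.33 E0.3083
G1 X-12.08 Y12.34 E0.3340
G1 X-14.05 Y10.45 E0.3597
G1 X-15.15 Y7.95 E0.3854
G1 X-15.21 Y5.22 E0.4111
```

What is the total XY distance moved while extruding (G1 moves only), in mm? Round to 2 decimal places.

Sum the Euclidean lengths of each G1 segment: total = 43.71 mm.

43.71 mm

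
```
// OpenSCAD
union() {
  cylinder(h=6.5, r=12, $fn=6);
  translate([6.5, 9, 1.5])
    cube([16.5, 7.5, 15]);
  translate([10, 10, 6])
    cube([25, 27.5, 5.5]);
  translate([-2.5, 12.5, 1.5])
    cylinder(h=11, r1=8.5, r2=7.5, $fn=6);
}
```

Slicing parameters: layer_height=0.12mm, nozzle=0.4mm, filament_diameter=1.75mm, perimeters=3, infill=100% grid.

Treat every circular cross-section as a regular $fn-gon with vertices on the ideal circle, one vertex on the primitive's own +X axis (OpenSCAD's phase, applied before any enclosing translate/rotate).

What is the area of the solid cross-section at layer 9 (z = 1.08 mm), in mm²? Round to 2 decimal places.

374.12 mm²

At z = 1.08 mm: the r=12 cylinder contributes a regular 6-gon of circumradius 12 (area = (6/2)·12.000²·sin(360°/6) = 374.12 mm²); the cube at (6.5, 9) is absent (z outside [1.5, 16.5]); the cube at (10, 10) does not reach this height (z outside [6, 11.5]); the cone at (-2.5, 12.5) is absent (z outside [1.5, 12.5]); Taking the union: only the r=12 cylinder is present, so the union is just that shape — area = 374.12 mm². Overall, the cross-section is a single solid region. Net area = 374.12 mm².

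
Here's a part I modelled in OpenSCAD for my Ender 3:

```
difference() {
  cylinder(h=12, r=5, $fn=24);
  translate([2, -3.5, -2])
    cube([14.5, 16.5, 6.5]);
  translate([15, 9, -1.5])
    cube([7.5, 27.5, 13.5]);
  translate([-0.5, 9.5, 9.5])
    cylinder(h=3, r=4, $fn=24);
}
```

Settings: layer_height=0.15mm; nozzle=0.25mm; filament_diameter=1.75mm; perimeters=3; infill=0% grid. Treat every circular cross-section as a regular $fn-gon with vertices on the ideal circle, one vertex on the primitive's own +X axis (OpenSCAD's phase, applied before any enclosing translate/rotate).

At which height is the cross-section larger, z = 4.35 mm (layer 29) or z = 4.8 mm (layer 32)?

Layer 29 (z = 4.35): the cylinder: section is a regular 24-gon, circumradius r=5 (area = (24/2)·5.000²·sin(360°/24) = 77.65 mm²); the cube at (2, -3.5) is present — its section is the full 14.5×16.5 rectangle (area 239.25 mm²); the cube at (15, 9) (footprint 7.5×27.5) is included at this height (area 206.25 mm²); the cylinder at (-0.5, 9.5) is absent (z outside [9.5, 12.5]); Taking the first minus the rest: starting from the r=5 cylinder (77.65 mm²), the 14.5×16.5 cube at (2, -3.5) partially overlaps it — only the 18.57 mm² overlap (of its 239.25 mm²) is removed, clipping the outline; the 7.5×27.5 cube at (15, 9) misses the remaining region (no effect) — area = 59.07 mm². So its area = 59.07 mm². Layer 32 (z = 4.8): the r=5 cylinder contributes a regular 24-gon of circumradius 5 (area = (24/2)·5.000²·sin(360°/24) = 77.65 mm²); the cube at (2, -3.5) does not reach this height (z outside [-2, 4.5]); the cube at (15, 9) is present — its section is the full 7.5×27.5 rectangle (area 206.25 mm²); the cylinder at (-0.5, 9.5) does not reach this height (z outside [9.5, 12.5]); After the difference (first − rest): starting from the r=5 cylinder (77.65 mm²), the 7.5×27.5 cube at (15, 9) misses the remaining region (no effect) — area = 77.65 mm². So its area = 77.65 mm². Layer 32 is larger (77.65 vs 59.07 mm²).

layer 32 (z = 4.8 mm)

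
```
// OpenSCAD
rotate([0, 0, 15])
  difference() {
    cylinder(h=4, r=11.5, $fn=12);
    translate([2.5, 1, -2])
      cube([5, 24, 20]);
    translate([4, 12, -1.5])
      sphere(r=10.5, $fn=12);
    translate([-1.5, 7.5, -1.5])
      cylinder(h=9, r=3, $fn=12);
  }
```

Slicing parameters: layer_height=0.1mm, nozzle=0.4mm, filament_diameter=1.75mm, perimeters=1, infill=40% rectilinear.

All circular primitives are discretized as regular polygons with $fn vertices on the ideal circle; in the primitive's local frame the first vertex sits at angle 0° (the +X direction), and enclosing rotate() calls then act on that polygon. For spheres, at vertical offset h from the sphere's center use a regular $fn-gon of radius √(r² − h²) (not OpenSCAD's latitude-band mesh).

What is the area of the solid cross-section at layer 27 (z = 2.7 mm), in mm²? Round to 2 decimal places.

295.71 mm²

At z = 2.7 mm: the r=11.5 cylinder gives a regular 12-gon of circumradius 11.5 (constant along its height) (area = (12/2)·11.500²·sin(360°/12) = 396.75 mm²); the 5×24 cube at (2.5, 1) contributes its full rectangle (area 120.00 mm²); the r=10.5 sphere at (4, 12) contributes a regular 12-gon of circumradius √(10.5²−4.2²) = 9.623 (area = (12/2)·9.623²·sin(360°/12) = 277.83 mm²); the cylinder at (-1.5, 7.5): section is a regular 12-gon, circumradius r=3 (area = (12/2)·3.000²·sin(360°/12) = 27.00 mm²); After the difference (first − rest): starting from the r=11.5 cylinder (396.75 mm²), the 5×24 cube at (2.5, 1) partially overlaps it — only the 44.68 mm² overlap (of its 120.00 mm²) is removed, clipping the outline; the r=10.5 sphere at (4, 12) partially overlaps it — only the 54.51 mm² overlap (of its 277.83 mm²) is removed, clipping the outline; the r=3 cylinder at (-1.5, 7.5) partially overlaps it — only the 1.86 mm² overlap (of its 27.00 mm²) is removed, clipping the outline — area = 295.71 mm²; (whole slice rotated 15° about Z — lengths, areas and connectivity unchanged). Overall, the cross-section is a single solid region. Net area = 295.71 mm².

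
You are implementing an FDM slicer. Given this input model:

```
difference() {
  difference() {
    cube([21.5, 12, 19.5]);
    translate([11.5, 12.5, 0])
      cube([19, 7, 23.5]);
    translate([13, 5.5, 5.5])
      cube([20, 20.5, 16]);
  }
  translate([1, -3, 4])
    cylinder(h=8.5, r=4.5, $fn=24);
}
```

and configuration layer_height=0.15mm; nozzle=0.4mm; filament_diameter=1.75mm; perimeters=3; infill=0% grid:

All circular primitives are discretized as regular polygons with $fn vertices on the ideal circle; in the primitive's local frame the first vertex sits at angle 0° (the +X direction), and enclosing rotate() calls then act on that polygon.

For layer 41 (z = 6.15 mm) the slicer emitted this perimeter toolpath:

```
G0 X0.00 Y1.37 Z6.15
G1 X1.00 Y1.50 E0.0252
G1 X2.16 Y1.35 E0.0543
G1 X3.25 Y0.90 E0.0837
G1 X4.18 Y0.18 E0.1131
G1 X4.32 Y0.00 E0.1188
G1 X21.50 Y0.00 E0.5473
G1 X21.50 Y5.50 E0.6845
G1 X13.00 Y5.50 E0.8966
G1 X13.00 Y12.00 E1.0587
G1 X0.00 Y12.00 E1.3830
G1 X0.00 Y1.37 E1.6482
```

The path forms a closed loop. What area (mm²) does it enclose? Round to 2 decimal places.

Apply the shoelace formula to the sequence of (X, Y) vertices; enclosed area = 197.92 mm².

197.92 mm²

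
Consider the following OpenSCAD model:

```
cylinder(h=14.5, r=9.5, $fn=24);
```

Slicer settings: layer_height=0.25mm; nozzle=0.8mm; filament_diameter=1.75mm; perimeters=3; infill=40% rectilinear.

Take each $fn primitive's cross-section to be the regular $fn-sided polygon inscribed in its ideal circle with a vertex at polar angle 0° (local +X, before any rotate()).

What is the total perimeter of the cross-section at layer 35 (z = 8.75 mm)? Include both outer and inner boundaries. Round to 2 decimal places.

At z = 8.75 mm: the r=9.5 cylinder gives a regular 24-gon of circumradius 9.5 (constant along its height) (perimeter = 2·24·9.500·sin(180°/24) = 59.52 mm). Overall, the cross-section is a single solid region. Total boundary length (outer) = 59.52 mm.

59.52 mm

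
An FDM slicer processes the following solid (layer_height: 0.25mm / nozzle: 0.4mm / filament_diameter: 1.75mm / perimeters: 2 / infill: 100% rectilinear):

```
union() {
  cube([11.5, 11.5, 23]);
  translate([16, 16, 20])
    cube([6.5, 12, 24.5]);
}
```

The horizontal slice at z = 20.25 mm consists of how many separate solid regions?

2

At z = 20.25 mm: the 11.5×11.5 cube contributes its full rectangle; the 6.5×12 cube at (16, 16) contributes its full rectangle; Combining (union): the 2 present regions are separate (no shared area or edge), so areas and boundary lengths simply add and each stays a separate island — 2 connected regions. The result has 2 disconnected regions.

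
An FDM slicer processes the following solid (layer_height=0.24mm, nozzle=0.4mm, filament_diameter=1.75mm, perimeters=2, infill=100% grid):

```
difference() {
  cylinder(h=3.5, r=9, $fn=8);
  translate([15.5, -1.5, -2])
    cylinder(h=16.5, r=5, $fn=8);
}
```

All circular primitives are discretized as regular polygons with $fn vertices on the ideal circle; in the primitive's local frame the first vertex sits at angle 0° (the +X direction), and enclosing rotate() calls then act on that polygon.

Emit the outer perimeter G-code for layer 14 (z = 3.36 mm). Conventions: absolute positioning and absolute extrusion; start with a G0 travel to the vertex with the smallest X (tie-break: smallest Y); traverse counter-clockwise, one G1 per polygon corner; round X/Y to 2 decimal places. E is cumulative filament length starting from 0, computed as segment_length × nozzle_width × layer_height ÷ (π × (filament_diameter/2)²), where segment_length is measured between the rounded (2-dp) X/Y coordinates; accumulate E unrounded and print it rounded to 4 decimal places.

At z = 3.36 mm: the cylinder: section is a regular 8-gon, circumradius r=9; the r=5 cylinder at (15.5, -1.5) gives a regular 8-gon of circumradius 5 (constant along its height); Subtracting the remaining from the first: starting from the r=9 cylinder, the r=5 cylinder at (15.5, -1.5) misses the remaining region (no effect) — 1 connected region. The outline is a single polygon with 8 vertices. Extrusion per mm of travel: 0.4 × 0.24 / (π × 0.875²) = 0.039912. Accumulating E over each segment gives final E = 2.1987.

G0 X-9.00 Y0.00 Z3.36
G1 X-6.36 Y-6.36 E0.2748
G1 X0.00 Y-9.00 E0.5497
G1 X6.36 Y-6.36 E0.8245
G1 X9.00 Y0.00 E1.0994
G1 X6.36 Y6.36 E1.3742
G1 X0.00 Y9.00 E1.6490
G1 X-6.36 Y6.36 E1.9239
G1 X-9.00 Y0.00 E2.1987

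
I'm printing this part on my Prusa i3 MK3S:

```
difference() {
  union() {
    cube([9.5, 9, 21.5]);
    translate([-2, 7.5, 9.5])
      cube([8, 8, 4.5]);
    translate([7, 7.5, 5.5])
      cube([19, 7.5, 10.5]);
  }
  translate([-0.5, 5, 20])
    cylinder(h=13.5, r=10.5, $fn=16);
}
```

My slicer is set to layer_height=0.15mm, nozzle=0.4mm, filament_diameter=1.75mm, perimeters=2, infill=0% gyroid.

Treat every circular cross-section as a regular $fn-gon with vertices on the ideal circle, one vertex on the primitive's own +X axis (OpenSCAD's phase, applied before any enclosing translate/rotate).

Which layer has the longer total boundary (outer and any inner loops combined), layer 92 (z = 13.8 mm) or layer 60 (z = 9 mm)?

layer 92 (z = 13.8 mm)

Layer 92 (z = 13.8): the cube (footprint 9.5×9) is included at this height (perimeter 37.00 mm); the cube at (-2, 7.5) (footprint 8×8) is included at this height (perimeter 32.00 mm); the cube at (7, 7.5) is present — its section is the full 19×7.5 rectangle (perimeter 53.00 mm); Combining (union): the regions partially overlap (shared area 12.75 mm²), so the edge portions inside another operand are dropped and the merged outline is re-measured after clipping — boundary = 99.00 mm; the cylinder at (-0.5, 5) is absent (z outside [20, 33.5]); Taking the first minus the rest: none of the subtracted shapes is present at this height, so the result so far is unchanged — boundary = 99.00 mm. So its perimeter = 99.00 mm. Layer 60 (z = 9): the cube (footprint 9.5×9) is included at this height (perimeter 37.00 mm); the cube at (-2, 7.5) is not intersected at this z (z outside [9.5, 14]); the cube at (7, 7.5) (footprint 19×7.5) is included at this height (perimeter 53.00 mm); Taking the union: the regions partially overlap (shared area 3.75 mm²), so the edge portions inside another operand are dropped and the merged outline is re-measured after clipping — boundary = 82.00 mm; the cylinder at (-0.5, 5) does not reach this height (z outside [20, 33.5]); After the difference (first − rest): none of the subtracted shapes is present at this height, so that combined region is unchanged — boundary = 82.00 mm. So its perimeter = 82.00 mm. Layer 92 is larger (99.00 vs 82.00 mm).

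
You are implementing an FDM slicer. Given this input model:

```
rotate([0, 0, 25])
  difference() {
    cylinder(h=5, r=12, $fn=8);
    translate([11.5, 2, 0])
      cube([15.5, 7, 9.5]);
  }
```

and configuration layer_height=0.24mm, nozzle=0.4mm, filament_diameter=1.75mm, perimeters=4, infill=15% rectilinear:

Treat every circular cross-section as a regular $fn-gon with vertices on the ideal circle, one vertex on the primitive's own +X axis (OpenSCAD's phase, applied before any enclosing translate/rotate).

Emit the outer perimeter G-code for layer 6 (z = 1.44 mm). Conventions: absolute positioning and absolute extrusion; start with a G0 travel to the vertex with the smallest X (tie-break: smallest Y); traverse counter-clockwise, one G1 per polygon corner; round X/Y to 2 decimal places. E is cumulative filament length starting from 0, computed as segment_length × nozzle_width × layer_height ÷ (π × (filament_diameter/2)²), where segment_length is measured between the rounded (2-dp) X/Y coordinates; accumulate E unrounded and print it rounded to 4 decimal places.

At z = 1.44 mm: the cylinder: section is a regular 8-gon, circumradius r=12; the cube at (11.5, 2) (footprint 15.5×7) is included at this height; After the difference (first − rest): starting from the r=12 cylinder, the 15.5×7 cube at (11.5, 2) misses the remaining region (no effect) — 1 connected region; (whole slice rotated 25° about Z — lengths, areas and connectivity unchanged). The outline is a single polygon with 8 vertices. Extrusion per mm of travel: 0.4 × 0.24 / (π × 0.875²) = 0.039912. Accumulating E over each segment gives final E = 2.9332.

G0 X-11.28 Y4.10 Z1.44
G1 X-10.88 Y-5.07 E0.3663
G1 X-4.10 Y-11.28 E0.7333
G1 X5.07 Y-10.88 E1.0996
G1 X11.28 Y-4.10 E1.4666
G1 X10.88 Y5.07 E1.8329
G1 X4.10 Y11.28 E2.1999
G1 X-5.07 Y10.88 E2.5662
G1 X-11.28 Y4.10 E2.9332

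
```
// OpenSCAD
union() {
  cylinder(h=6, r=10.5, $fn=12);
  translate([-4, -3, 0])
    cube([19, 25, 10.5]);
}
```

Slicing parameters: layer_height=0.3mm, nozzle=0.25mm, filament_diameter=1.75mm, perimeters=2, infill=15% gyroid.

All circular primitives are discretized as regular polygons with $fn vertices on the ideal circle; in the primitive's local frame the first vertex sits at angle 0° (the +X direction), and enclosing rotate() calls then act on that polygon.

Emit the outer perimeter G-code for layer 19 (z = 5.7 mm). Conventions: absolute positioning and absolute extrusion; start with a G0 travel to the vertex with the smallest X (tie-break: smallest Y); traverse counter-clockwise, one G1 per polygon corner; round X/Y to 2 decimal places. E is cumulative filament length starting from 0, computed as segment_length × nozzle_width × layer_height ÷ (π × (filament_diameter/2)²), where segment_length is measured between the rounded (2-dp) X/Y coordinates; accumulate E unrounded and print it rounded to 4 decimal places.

At z = 5.7 mm: the cylinder: section is a regular 12-gon, circumradius r=10.5; the cube at (-4, -3) is present — its section is the full 19×25 rectangle; Taking the union: the regions partially overlap (shared area 164.84 mm²), so overlapping operands fuse into one piece — 1 connected region. The outline is a single polygon with 13 vertices. Extrusion per mm of travel: 0.25 × 0.3 / (π × 0.875²) = 0.031181. Accumulating E over each segment gives final E = 3.2283.

G0 X-10.50 Y0.00 Z5.70
G1 X-9.09 Y-5.25 E0.1695
G1 X-5.25 Y-9.09 E0.3388
G1 X0.00 Y-10.50 E0.5083
G1 X5.25 Y-9.09 E0.6778
G1 X9.09 Y-5.25 E0.8472
G1 X9.70 Y-3.00 E0.9199
G1 X15.00 Y-3.00 E1.0851
G1 X15.00 Y22.00 E1.8647
G1 X-4.00 Y22.00 E2.4571
G1 X-4.00 Y9.43 E2.8491
G1 X-5.25 Y9.09 E2.8895
G1 X-9.09 Y5.25 E3.0588
G1 X-10.50 Y0.00 E3.2283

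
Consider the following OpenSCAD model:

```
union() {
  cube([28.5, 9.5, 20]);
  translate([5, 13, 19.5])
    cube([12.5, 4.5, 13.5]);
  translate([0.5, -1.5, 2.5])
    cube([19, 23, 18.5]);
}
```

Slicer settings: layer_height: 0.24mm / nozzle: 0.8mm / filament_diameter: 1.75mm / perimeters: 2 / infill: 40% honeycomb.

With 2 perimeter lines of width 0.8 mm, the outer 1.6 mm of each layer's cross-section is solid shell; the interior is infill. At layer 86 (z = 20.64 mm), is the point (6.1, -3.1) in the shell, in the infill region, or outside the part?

At z = 20.64 mm: the cube does not reach this height (z outside [0, 20]); the 12.5×4.5 cube at (5, 13) contributes its full rectangle; the cube at (0.5, -1.5) (footprint 19×23) is included at this height; Merging all regions: the 12.5×4.5 cube at (5, 13) lies entirely inside the 19×23 cube at (0.5, -1.5), so the union is just the 19×23 cube at (0.5, -1.5) — 1 connected region. Overall, the cross-section is a single solid region. The nearest boundary edge runs (19.50, -1.50)→(0.50, -1.50); distance from the point to it = 1.60 mm. The point is not inside any of the regions above, so it lies outside the cross-section (1.60 mm from the nearest boundary).

outside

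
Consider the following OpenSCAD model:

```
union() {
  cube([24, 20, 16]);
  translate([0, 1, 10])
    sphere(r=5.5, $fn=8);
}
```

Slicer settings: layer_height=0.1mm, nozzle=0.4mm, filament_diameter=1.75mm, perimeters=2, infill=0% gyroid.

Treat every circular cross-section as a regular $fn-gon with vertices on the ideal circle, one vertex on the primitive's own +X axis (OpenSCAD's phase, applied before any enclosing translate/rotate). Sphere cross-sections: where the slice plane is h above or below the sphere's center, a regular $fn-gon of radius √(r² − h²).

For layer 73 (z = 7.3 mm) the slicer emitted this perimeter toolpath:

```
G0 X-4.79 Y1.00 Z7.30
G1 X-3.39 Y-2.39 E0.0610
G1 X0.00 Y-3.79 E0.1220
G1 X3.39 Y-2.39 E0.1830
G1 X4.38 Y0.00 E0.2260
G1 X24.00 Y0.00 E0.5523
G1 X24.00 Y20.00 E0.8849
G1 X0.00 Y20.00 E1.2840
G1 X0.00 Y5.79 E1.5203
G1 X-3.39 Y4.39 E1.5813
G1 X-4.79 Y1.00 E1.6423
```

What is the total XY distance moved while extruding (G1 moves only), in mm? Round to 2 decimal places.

Sum the Euclidean lengths of each G1 segment: total = 98.76 mm.

98.76 mm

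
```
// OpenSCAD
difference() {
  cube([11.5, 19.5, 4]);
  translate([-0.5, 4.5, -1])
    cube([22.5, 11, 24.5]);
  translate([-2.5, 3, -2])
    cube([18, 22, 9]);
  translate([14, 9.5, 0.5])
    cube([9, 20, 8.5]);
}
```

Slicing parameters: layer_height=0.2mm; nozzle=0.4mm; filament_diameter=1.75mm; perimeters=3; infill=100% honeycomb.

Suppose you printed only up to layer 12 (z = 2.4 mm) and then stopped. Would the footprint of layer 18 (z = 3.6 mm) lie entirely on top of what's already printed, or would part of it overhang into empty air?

entirely on top

Compare the two slices. At z = 2.4: the cube is present — its section is the full 11.5×19.5 rectangle (area 224.25 mm²); the cube at (-0.5, 4.5) is present — its section is the full 22.5×11 rectangle (area 247.50 mm²); the cube at (-2.5, 3) (footprint 18×22) is included at this height (area 396.00 mm²); the cube at (14, 9.5) is present — its section is the full 9×20 rectangle (area 180.00 mm²); After the difference (first − rest): starting from the 11.5×19.5 cube (224.25 mm²), the 22.5×11 cube at (-0.5, 4.5) partially overlaps it — only the 126.50 mm² overlap (of its 247.50 mm²) is removed, clipping the outline; the 18×22 cube at (-2.5, 3) partially overlaps it — only the 63.25 mm² overlap (of its 396.00 mm²) is removed, clipping the outline; the 9×20 cube at (14, 9.5) misses the remaining region (no effect) — area = 34.50 mm². At z = 3.6: the cube is present — its section is the full 11.5×19.5 rectangle (area 224.25 mm²); the cube at (-0.5, 4.5) is present — its section is the full 22.5×11 rectangle (area 247.50 mm²); the 18×22 cube at (-2.5, 3) contributes its full rectangle (area 396.00 mm²); the cube at (14, 9.5) is present — its section is the full 9×20 rectangle (area 180.00 mm²); Subtracting the remaining from the first: starting from the 11.5×19.5 cube (224.25 mm²), the 22.5×11 cube at (-0.5, 4.5) partially overlaps it — only the 126.50 mm² overlap (of its 247.50 mm²) is removed, clipping the outline; the 18×22 cube at (-2.5, 3) partially overlaps it — only the 63.25 mm² overlap (of its 396.00 mm²) is removed, clipping the outline; the 9×20 cube at (14, 9.5) misses the remaining region (no effect) — area = 34.50 mm². Checking containment: the cross-section at z = 3.6 is a subset of the cross-section at z = 2.4.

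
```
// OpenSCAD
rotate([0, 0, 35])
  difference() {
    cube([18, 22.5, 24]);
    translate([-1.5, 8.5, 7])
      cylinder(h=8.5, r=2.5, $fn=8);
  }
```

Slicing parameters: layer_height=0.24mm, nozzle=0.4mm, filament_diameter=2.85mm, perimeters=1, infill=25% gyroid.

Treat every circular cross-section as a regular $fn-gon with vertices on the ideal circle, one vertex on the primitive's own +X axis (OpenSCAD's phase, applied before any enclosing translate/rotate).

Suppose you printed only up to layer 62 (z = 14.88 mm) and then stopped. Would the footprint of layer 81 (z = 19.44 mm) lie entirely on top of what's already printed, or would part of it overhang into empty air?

part overhangs

Compare the two slices. At z = 14.88: the cube is present — its section is the full 18×22.5 rectangle (area 405.00 mm²); the r=2.5 cylinder at (-1.5, 8.5) contributes a regular 8-gon of circumradius 2.5 (area = (8/2)·2.500²·sin(360°/8) = 17.68 mm²); After the difference (first − rest): starting from the 18×22.5 cube (405.00 mm²), the r=2.5 cylinder at (-1.5, 8.5) partially overlaps it — only the 2.27 mm² overlap (of its 17.68 mm²) is removed, clipping the outline — area = 402.73 mm²; (whole slice rotated 35° about Z — lengths, areas and connectivity unchanged). At z = 19.44: the cube is present — its section is the full 18×22.5 rectangle (area 405.00 mm²); the cylinder at (-1.5, 8.5) does not reach this height (z outside [7, 15.5]); Subtracting the remaining from the first: none of the subtracted shapes is present at this height, so the 18×22.5 cube is unchanged — area = 405.00 mm²; (whole slice rotated 35° about Z — lengths, areas and connectivity unchanged). Checking containment: at z = 19.44 the cross-section extends beyond the z = 14.88 cross-section by about 2.27 mm².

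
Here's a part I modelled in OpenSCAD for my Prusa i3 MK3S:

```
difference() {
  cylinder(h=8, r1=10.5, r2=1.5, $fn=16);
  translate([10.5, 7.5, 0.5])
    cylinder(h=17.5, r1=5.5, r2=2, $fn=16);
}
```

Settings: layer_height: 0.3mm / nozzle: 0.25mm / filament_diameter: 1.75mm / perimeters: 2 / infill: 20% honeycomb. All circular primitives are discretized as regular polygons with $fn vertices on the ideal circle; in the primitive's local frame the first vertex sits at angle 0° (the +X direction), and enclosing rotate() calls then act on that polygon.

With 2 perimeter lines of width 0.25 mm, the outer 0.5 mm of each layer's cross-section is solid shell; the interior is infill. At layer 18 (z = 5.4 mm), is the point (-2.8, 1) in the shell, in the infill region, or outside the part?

infill

At z = 5.4 mm: the cone (r1=10.5→r2=1.5) has section circumradius 4.425 here — a regular 16-gon; the cone at (10.5, 7.5) (r1=5.5→r2=2) has section circumradius 4.520 here — a regular 16-gon; Subtracting the remaining from the first: starting from the cone, the cone at (10.5, 7.5) misses the remaining region (no effect) — 1 connected region. Overall, the cross-section is a single solid region. The nearest boundary edge runs (-4.42, 0.00)→(-4.09, 1.69); distance from the point to it = 1.40 mm. The point is inside the cross-section and 1.40 mm from the nearest boundary — more than the 0.5 mm shell width (2 × 0.25), so it's in the infill interior.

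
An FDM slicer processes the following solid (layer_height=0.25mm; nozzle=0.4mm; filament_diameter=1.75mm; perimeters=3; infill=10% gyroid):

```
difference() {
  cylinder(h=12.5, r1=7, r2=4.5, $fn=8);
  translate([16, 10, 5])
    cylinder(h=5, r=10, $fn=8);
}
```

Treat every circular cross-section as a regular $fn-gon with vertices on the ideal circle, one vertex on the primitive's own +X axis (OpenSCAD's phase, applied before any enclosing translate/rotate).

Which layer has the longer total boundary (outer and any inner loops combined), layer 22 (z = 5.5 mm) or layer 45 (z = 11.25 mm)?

Layer 22 (z = 5.5): the cone (r1=7→r2=4.5) has section circumradius 5.900 here — a regular 8-gon (perimeter = 2·8·5.900·sin(180°/8) = 36.13 mm); the r=10 cylinder at (16, 10) contributes a regular 8-gon of circumradius 10 (perimeter = 2·8·10.000·sin(180°/8) = 61.23 mm); After the difference (first − rest): starting from the cone, the r=10 cylinder at (16, 10) misses the remaining region (no effect) — boundary = 36.13 mm. So its perimeter = 36.13 mm. Layer 45 (z = 11.25): the cone: at t=0.900 of its height the radius interpolates to r₁+(r₂−r₁)t = 4.750, giving a regular 8-gon of that circumradius (perimeter = 2·8·4.750·sin(180°/8) = 29.08 mm); the cylinder at (16, 10) does not reach this height (z outside [5, 10]); Taking the first minus the rest: none of the subtracted shapes is present at this height, so the cone is unchanged — boundary = 29.08 mm. So its perimeter = 29.08 mm. Layer 22 is larger (36.13 vs 29.08 mm).

layer 22 (z = 5.5 mm)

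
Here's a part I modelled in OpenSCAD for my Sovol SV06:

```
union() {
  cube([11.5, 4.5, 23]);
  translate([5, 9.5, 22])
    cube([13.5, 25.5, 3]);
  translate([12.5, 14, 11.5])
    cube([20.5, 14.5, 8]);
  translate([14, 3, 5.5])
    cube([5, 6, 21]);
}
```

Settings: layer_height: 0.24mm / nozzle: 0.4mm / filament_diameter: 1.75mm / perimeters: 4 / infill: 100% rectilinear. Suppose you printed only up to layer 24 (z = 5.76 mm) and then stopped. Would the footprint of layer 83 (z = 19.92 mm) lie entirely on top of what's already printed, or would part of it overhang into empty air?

entirely on top

Compare the two slices. At z = 5.76: the cube is present — its section is the full 11.5×4.5 rectangle (area 51.75 mm²); the cube at (5, 9.5) does not reach this height (z outside [22, 25]); the cube at (12.5, 14) does not reach this height (z outside [11.5, 19.5]); the 5×6 cube at (14, 3) contributes its full rectangle (area 30.00 mm²); Merging all regions: the 2 present regions are separate (no shared area or edge), so areas and boundary lengths simply add and each stays a separate island — area = 81.75 mm². At z = 19.92: the cube is present — its section is the full 11.5×4.5 rectangle (area 51.75 mm²); the cube at (5, 9.5) does not reach this height (z outside [22, 25]); the cube at (12.5, 14) is not intersected at this z (z outside [11.5, 19.5]); the cube at (14, 3) is present — its section is the full 5×6 rectangle (area 30.00 mm²); Merging all regions: the 2 present regions are separate (no shared area or edge), so areas and boundary lengths simply add and each stays a separate island — area = 81.75 mm². Checking containment: the cross-section at z = 19.92 is a subset of the cross-section at z = 5.76.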